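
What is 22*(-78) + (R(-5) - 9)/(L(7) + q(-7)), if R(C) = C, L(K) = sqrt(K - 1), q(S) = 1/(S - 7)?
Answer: -2016496/1175 - 2744*sqrt(6)/1175 ≈ -1721.9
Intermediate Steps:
q(S) = 1/(-7 + S)
L(K) = sqrt(-1 + K)
22*(-78) + (R(-5) - 9)/(L(7) + q(-7)) = 22*(-78) + (-5 - 9)/(sqrt(-1 + 7) + 1/(-7 - 7)) = -1716 - 14/(sqrt(6) + 1/(-14)) = -1716 - 14/(sqrt(6) - 1/14) = -1716 - 14/(-1/14 + sqrt(6))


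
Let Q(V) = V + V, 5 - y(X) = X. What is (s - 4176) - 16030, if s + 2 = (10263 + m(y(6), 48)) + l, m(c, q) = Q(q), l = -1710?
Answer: -11559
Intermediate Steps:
y(X) = 5 - X
Q(V) = 2*V
m(c, q) = 2*q
s = 8647 (s = -2 + ((10263 + 2*48) - 1710) = -2 + ((10263 + 96) - 1710) = -2 + (10359 - 1710) = -2 + 8649 = 8647)
(s - 4176) - 16030 = (8647 - 4176) - 16030 = 4471 - 16030 = -11559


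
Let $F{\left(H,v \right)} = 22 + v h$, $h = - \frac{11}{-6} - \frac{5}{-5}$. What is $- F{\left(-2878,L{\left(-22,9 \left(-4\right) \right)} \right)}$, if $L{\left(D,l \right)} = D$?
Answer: $\frac{121}{3} \approx 40.333$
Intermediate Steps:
$h = \frac{17}{6}$ ($h = \left(-11\right) \left(- \frac{1}{6}\right) - -1 = \frac{11}{6} + 1 = \frac{17}{6} \approx 2.8333$)
$F{\left(H,v \right)} = 22 + \frac{17 v}{6}$ ($F{\left(H,v \right)} = 22 + v \frac{17}{6} = 22 + \frac{17 v}{6}$)
$- F{\left(-2878,L{\left(-22,9 \left(-4\right) \right)} \right)} = - (22 + \frac{17}{6} \left(-22\right)) = - (22 - \frac{187}{3}) = \left(-1\right) \left(- \frac{121}{3}\right) = \frac{121}{3}$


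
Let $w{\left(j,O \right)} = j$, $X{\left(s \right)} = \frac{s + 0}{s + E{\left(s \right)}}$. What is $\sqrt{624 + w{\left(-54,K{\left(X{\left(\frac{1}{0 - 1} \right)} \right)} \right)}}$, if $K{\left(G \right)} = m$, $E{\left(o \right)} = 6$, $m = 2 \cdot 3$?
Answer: $\sqrt{570} \approx 23.875$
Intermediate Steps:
$m = 6$
$X{\left(s \right)} = \frac{s}{6 + s}$ ($X{\left(s \right)} = \frac{s + 0}{s + 6} = \frac{s}{6 + s}$)
$K{\left(G \right)} = 6$
$\sqrt{624 + w{\left(-54,K{\left(X{\left(\frac{1}{0 - 1} \right)} \right)} \right)}} = \sqrt{624 - 54} = \sqrt{570}$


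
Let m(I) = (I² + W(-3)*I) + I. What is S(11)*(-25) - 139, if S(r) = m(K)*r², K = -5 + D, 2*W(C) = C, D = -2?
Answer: -317903/2 ≈ -1.5895e+5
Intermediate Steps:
W(C) = C/2
K = -7 (K = -5 - 2 = -7)
m(I) = I² - I/2 (m(I) = (I² + ((½)*(-3))*I) + I = (I² - 3*I/2) + I = I² - I/2)
S(r) = 105*r²/2 (S(r) = (-7*(-½ - 7))*r² = (-7*(-15/2))*r² = 105*r²/2)
S(11)*(-25) - 139 = ((105/2)*11²)*(-25) - 139 = ((105/2)*121)*(-25) - 139 = (12705/2)*(-25) - 139 = -317625/2 - 139 = -317903/2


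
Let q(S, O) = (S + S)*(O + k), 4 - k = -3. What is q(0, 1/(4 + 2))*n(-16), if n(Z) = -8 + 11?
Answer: 0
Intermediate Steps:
k = 7 (k = 4 - 1*(-3) = 4 + 3 = 7)
n(Z) = 3
q(S, O) = 2*S*(7 + O) (q(S, O) = (S + S)*(O + 7) = (2*S)*(7 + O) = 2*S*(7 + O))
q(0, 1/(4 + 2))*n(-16) = (2*0*(7 + 1/(4 + 2)))*3 = (2*0*(7 + 1/6))*3 = (2*0*(43/6))*3 = 0*3 = 0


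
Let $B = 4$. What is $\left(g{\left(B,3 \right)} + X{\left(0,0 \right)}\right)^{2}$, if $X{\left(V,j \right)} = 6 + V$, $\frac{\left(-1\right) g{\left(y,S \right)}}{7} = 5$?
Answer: $841$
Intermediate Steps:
$g{\left(y,S \right)} = -35$ ($g{\left(y,S \right)} = \left(-7\right) 5 = -35$)
$\left(g{\left(B,3 \right)} + X{\left(0,0 \right)}\right)^{2} = \left(-35 + \left(6 + 0\right)\right)^{2} = \left(-35 + 6\right)^{2} = \left(-29\right)^{2} = 841$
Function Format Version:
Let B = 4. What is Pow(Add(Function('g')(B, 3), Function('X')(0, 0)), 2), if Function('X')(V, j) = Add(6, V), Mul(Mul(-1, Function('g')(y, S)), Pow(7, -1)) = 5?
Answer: 841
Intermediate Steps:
Function('g')(y, S) = -35 (Function('g')(y, S) = Mul(-7, 5) = -35)
Pow(Add(Function('g')(B, 3), Function('X')(0, 0)), 2) = Pow(Add(-35, Add(6, 0)), 2) = Pow(Add(-35, 6), 2) = Pow(-29, 2) = 841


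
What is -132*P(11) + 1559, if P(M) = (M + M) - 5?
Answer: -685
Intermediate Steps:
P(M) = -5 + 2*M (P(M) = 2*M - 5 = -5 + 2*M)
-132*P(11) + 1559 = -132*(-5 + 2*11) + 1559 = -132*(-5 + 22) + 1559 = -132*17 + 1559 = -2244 + 1559 = -685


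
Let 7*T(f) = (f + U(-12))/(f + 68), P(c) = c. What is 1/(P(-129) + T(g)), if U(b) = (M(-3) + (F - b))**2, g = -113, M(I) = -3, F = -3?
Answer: -45/5794 ≈ -0.0077667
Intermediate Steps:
U(b) = (-6 - b)**2 (U(b) = (-3 + (-3 - b))**2 = (-6 - b)**2)
T(f) = (36 + f)/(7*(68 + f)) (T(f) = ((f + (6 - 12)**2)/(f + 68))/7 = ((f + (-6)**2)/(68 + f))/7 = ((f + 36)/(68 + f))/7 = ((36 + f)/(68 + f))/7 = (36 + f)/(7*(68 + f)))
1/(P(-129) + T(g)) = 1/(-129 + (36 - 113)/(7*(68 - 113))) = 1/(-129 + (1/7)*(-77)/(-45)) = 1/(-129 + (1/7)*(-1/45)*(-77)) = 1/(-129 + 11/45) = 1/(-5794/45) = -45/5794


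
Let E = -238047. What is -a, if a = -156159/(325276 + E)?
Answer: 156159/87229 ≈ 1.7902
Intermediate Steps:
a = -156159/87229 (a = -156159/(325276 - 238047) = -156159/87229 ≈ -1.7902)
-a = -1*(-156159/87229) = 156159/87229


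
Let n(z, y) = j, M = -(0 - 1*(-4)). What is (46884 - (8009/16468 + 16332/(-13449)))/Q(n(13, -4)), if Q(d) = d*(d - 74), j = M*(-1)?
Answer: -494473427763/2953041760 ≈ -167.45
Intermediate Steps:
M = -4 (M = -(0 + 4) = -1*4 = -4)
j = 4 (j = -4*(-1) = 4)
n(z, y) = 4
Q(d) = d*(-74 + d)
(46884 - (8009/16468 + 16332/(-13449)))/Q(n(13, -4)) = (46884 - (8009/16468 + 16332/(-13449)))/((4*(-74 + 4))) = (46884 - (8009*(1/16468) + 16332*(-1/13449)))/((4*(-70))) = (46884 - (8009/16468 - 5444/4483))/(-280) = (46884 - 1*(-53747445/73826044))*(-1/280) = (46884 + 53747445/73826044)*(-1/280) = (3461313994341/73826044)*(-1/280) = -494473427763/2953041760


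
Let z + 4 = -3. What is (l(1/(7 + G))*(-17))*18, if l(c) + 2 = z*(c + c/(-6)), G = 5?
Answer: 3043/4 ≈ 760.75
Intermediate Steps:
z = -7 (z = -4 - 3 = -7)
l(c) = -2 - 35*c/6 (l(c) = -2 - 7*(c + c/(-6)) = -2 - 7*(c + c*(-1/6)) = -2 - 7*(c - c/6) = -2 - 35*c/6)
(l(1/(7 + G))*(-17))*18 = ((-2 - 35/(6*(7 + 5)))*(-17))*18 = ((-2 - 35/6/12)*(-17))*18 = ((-2 - 35/6*1/12)*(-17))*18 = ((-2 - 35/72)*(-17))*18 = -179/72*(-17)*18 = (3043/72)*18 = 3043/4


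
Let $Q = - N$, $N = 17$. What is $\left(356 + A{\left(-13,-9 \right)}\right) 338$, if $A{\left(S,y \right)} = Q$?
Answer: $114582$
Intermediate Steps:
$Q = -17$ ($Q = \left(-1\right) 17 = -17$)
$A{\left(S,y \right)} = -17$
$\left(356 + A{\left(-13,-9 \right)}\right) 338 = \left(356 - 17\right) 338 = 339 \cdot 338 = 114582$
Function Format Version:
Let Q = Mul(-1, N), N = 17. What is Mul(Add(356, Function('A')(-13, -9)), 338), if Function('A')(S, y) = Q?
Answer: 114582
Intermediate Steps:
Q = -17 (Q = Mul(-1, 17) = -17)
Function('A')(S, y) = -17
Mul(Add(356, Function('A')(-13, -9)), 338) = Mul(Add(356, -17), 338) = Mul(339, 338) = 114582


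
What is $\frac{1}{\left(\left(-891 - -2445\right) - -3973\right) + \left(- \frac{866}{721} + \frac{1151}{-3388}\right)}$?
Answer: $\frac{348964}{1928186331} \approx 0.00018098$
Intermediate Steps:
$\frac{1}{\left(\left(-891 - -2445\right) - -3973\right) + \left(- \frac{866}{721} + \frac{1151}{-3388}\right)} = \frac{1}{\left(\left(-891 + 2445\right) + 3973\right) + \left(\left(-866\right) \frac{1}{721} + 1151 \left(- \frac{1}{3388}\right)\right)} = \frac{1}{\left(1554 + 3973\right) - \frac{537697}{348964}} = \frac{1}{5527 - \frac{537697}{348964}} = \frac{1}{\frac{1928186331}{348964}} = \frac{348964}{1928186331}$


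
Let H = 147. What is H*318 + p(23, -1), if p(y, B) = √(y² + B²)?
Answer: 46746 + √530 ≈ 46769.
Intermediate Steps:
p(y, B) = √(B² + y²)
H*318 + p(23, -1) = 147*318 + √((-1)² + 23²) = 46746 + √(1 + 529) = 46746 + √530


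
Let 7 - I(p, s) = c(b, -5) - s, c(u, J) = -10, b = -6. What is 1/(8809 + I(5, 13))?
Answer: 1/8839 ≈ 0.00011313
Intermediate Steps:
I(p, s) = 17 + s (I(p, s) = 7 - (-10 - s) = 7 + (10 + s) = 17 + s)
1/(8809 + I(5, 13)) = 1/(8809 + (17 + 13)) = 1/(8809 + 30) = 1/8839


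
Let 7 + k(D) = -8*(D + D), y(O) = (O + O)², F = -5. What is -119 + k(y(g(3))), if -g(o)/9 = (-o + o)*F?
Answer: -126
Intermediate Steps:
g(o) = 0 (g(o) = -9*(-o + o)*(-5) = -0*(-5) = -9*0 = 0)
y(O) = 4*O² (y(O) = (2*O)² = 4*O²)
k(D) = -7 - 16*D (k(D) = -7 - 8*(D + D) = -7 - 16*D)
-119 + k(y(g(3))) = -119 + (-7 - 64*0²) = -119 + (-7 - 64*0) = -119 + (-7 - 16*0) = -119 + (-7 + 0) = -119 - 7 = -126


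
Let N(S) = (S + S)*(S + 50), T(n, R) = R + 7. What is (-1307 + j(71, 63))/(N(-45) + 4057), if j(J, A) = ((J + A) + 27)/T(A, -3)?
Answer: -5067/14428 ≈ -0.35119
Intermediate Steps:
T(n, R) = 7 + R
N(S) = 2*S*(50 + S) (N(S) = (2*S)*(50 + S) = 2*S*(50 + S))
j(J, A) = 27/4 + A/4 + J/4 (j(J, A) = ((J + A) + 27)/(7 - 3) = ((A + J) + 27)/4 = (27 + A + J)*(¼) = 27/4 + A/4 + J/4)
(-1307 + j(71, 63))/(N(-45) + 4057) = (-1307 + (27/4 + (¼)*63 + (¼)*71))/(2*(-45)*(50 - 45) + 4057) = (-1307 + (27/4 + 63/4 + 71/4))/(2*(-45)*5 + 4057) = (-1307 + 161/4)/(-450 + 4057) = -5067/4/3607 = -5067/4*1/3607 = -5067/14428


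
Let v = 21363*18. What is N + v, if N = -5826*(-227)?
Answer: 1707036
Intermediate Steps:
N = 1322502
v = 384534
N + v = 1322502 + 384534 = 1707036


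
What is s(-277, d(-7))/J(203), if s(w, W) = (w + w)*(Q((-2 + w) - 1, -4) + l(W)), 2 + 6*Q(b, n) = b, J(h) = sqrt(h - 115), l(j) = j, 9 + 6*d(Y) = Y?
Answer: 41273*sqrt(22)/66 ≈ 2933.1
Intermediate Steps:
d(Y) = -3/2 + Y/6
J(h) = sqrt(-115 + h)
Q(b, n) = -1/3 + b/6
s(w, W) = 2*w*(-5/6 + W + w/6) (s(w, W) = (w + w)*((-1/3 + ((-2 + w) - 1)/6) + W) = (2*w)*((-1/3 + (-3 + w)/6) + W) = (2*w)*((-1/3 + (-1/2 + w/6)) + W) = (2*w)*((-5/6 + w/6) + W) = (2*w)*(-5/6 + W + w/6) = 2*w*(-5/6 + W + w/6))
s(-277, d(-7))/J(203) = ((1/3)*(-277)*(-5 - 277 + 6*(-3/2 + (1/6)*(-7))))/(sqrt(-115 + 203)) = ((1/3)*(-277)*(-5 - 277 + 6*(-3/2 - 7/6)))/(sqrt(88)) = ((1/3)*(-277)*(-5 - 277 + 6*(-8/3)))/((2*sqrt(22))) = ((1/3)*(-277)*(-5 - 277 - 16))*(sqrt(22)/44) = ((1/3)*(-277)*(-298))*(sqrt(22)/44) = 82546*(sqrt(22)/44)/3 = 41273*sqrt(22)/66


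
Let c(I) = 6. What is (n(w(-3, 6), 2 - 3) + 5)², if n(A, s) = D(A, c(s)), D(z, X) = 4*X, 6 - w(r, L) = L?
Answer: 841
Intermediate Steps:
w(r, L) = 6 - L
n(A, s) = 24 (n(A, s) = 4*6 = 24)
(n(w(-3, 6), 2 - 3) + 5)² = (24 + 5)² = 29² = 841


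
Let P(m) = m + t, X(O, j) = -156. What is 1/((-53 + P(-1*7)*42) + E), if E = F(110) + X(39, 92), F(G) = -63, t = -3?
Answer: -1/692 ≈ -0.0014451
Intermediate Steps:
E = -219 (E = -63 - 156 = -219)
P(m) = -3 + m (P(m) = m - 3 = -3 + m)
1/((-53 + P(-1*7)*42) + E) = 1/((-53 + (-3 - 1*7)*42) - 219) = 1/((-53 + (-3 - 7)*42) - 219) = 1/((-53 - 10*42) - 219) = 1/((-53 - 420) - 219) = 1/(-473 - 219) = 1/(-692) = -1/692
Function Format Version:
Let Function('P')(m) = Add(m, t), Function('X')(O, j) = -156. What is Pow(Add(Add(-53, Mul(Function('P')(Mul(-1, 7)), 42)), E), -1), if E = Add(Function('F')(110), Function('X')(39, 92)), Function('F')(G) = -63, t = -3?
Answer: Rational(-1, 692) ≈ -0.0014451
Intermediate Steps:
E = -219 (E = Add(-63, -156) = -219)
Function('P')(m) = Add(-3, m) (Function('P')(m) = Add(m, -3) = Add(-3, m))
Pow(Add(Add(-53, Mul(Function('P')(Mul(-1, 7)), 42)), E), -1) = Pow(Add(Add(-53, Mul(Add(-3, Mul(-1, 7)), 42)), -219), -1) = Pow(Add(Add(-53, Mul(Add(-3, -7), 42)), -219), -1) = Pow(Add(Add(-53, Mul(-10, 42)), -219), -1) = Pow(Add(Add(-53, -420), -219), -1) = Pow(Add(-473, -219), -1) = Pow(-692, -1) = Rational(-1, 692)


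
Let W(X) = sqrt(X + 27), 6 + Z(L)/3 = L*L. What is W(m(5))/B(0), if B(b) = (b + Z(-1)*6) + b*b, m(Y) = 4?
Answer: -sqrt(31)/90 ≈ -0.061864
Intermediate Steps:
Z(L) = -18 + 3*L**2 (Z(L) = -18 + 3*(L*L) = -18 + 3*L**2)
W(X) = sqrt(27 + X)
B(b) = -90 + b + b**2 (B(b) = (b + (-18 + 3*(-1)**2)*6) + b*b = (b + (-18 + 3*1)*6) + b**2 = (b + (-18 + 3)*6) + b**2 = (b - 15*6) + b**2 = (b - 90) + b**2 = (-90 + b) + b**2 = -90 + b + b**2)
W(m(5))/B(0) = sqrt(27 + 4)/(-90 + 0 + 0**2) = sqrt(31)/(-90 + 0 + 0) = sqrt(31)/(-90) = sqrt(31)*(-1/90) = -sqrt(31)/90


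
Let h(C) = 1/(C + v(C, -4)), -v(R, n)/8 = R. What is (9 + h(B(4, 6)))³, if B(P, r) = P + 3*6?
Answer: 2656741625/3652264 ≈ 727.42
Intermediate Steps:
B(P, r) = 18 + P (B(P, r) = P + 18 = 18 + P)
v(R, n) = -8*R
h(C) = -1/(7*C) (h(C) = 1/(C - 8*C) = 1/(-7*C) = -1/(7*C))
(9 + h(B(4, 6)))³ = (9 - 1/(7*(18 + 4)))³ = (9 - ⅐/22)³ = (9 - ⅐*1/22)³ = (9 - 1/154)³ = (1385/154)³ = 2656741625/3652264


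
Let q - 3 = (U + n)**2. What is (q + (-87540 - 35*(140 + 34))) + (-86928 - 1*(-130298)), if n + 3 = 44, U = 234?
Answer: 25368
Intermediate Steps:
n = 41 (n = -3 + 44 = 41)
q = 75628 (q = 3 + (234 + 41)**2 = 3 + 275**2 = 3 + 75625 = 75628)
(q + (-87540 - 35*(140 + 34))) + (-86928 - 1*(-130298)) = (75628 + (-87540 - 35*(140 + 34))) + (-86928 - 1*(-130298)) = (75628 + (-87540 - 35*174)) + (-86928 + 130298) = (75628 + (-87540 - 1*6090)) + 43370 = (75628 + (-87540 - 6090)) + 43370 = (75628 - 93630) + 43370 = -18002 + 43370 = 25368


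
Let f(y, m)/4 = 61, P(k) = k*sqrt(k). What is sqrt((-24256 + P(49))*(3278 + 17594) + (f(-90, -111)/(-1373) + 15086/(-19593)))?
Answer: I*sqrt(40132717936368456478954)/8967063 ≈ 22341.0*I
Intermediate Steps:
P(k) = k**(3/2)
f(y, m) = 244 (f(y, m) = 4*61 = 244)
sqrt((-24256 + P(49))*(3278 + 17594) + (f(-90, -111)/(-1373) + 15086/(-19593))) = sqrt((-24256 + 49**(3/2))*(3278 + 17594) + (244/(-1373) + 15086/(-19593))) = sqrt((-24256 + 343)*20872 + (244*(-1/1373) + 15086*(-1/19593))) = sqrt(-23913*20872 + (-244/1373 - 15086/19593)) = sqrt(-499112136 - 25493770/26901189) = sqrt(-13426709928223474/26901189) = I*sqrt(40132717936368456478954)/8967063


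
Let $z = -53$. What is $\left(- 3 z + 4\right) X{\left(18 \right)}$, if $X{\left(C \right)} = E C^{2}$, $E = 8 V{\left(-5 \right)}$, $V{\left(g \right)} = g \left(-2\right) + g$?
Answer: $2112480$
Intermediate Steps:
$V{\left(g \right)} = - g$ ($V{\left(g \right)} = - 2 g + g = - g$)
$E = 40$ ($E = 8 \left(\left(-1\right) \left(-5\right)\right) = 8 \cdot 5 = 40$)
$X{\left(C \right)} = 40 C^{2}$
$\left(- 3 z + 4\right) X{\left(18 \right)} = \left(\left(-3\right) \left(-53\right) + 4\right) 40 \cdot 18^{2} = \left(159 + 4\right) 40 \cdot 324 = 163 \cdot 12960 = 2112480$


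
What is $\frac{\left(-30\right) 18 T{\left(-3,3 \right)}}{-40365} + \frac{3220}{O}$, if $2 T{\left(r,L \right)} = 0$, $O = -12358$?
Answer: $- \frac{1610}{6179} \approx -0.26056$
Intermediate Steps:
$T{\left(r,L \right)} = 0$ ($T{\left(r,L \right)} = \frac{1}{2} \cdot 0 = 0$)
$\frac{\left(-30\right) 18 T{\left(-3,3 \right)}}{-40365} + \frac{3220}{O} = \frac{\left(-30\right) 18 \cdot 0}{-40365} + \frac{3220}{-12358} = \left(-540\right) 0 \left(- \frac{1}{40365}\right) + 3220 \left(- \frac{1}{12358}\right) = 0 \left(- \frac{1}{40365}\right) - \frac{1610}{6179} = 0 - \frac{1610}{6179} = - \frac{1610}{6179}$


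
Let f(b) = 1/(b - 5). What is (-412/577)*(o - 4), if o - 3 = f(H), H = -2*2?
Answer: 4120/5193 ≈ 0.79338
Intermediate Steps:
H = -4
f(b) = 1/(-5 + b)
o = 26/9 (o = 3 + 1/(-5 - 4) = 3 + 1/(-9) = 3 - ⅑ = 26/9 ≈ 2.8889)
(-412/577)*(o - 4) = (-412/577)*(26/9 - 4) = -412*1/577*(-10/9) = -412/577*(-10/9) = 4120/5193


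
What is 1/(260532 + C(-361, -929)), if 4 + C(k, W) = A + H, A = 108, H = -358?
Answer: 1/260278 ≈ 3.8420e-6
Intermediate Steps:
C(k, W) = -254 (C(k, W) = -4 + (108 - 358) = -4 - 250 = -254)
1/(260532 + C(-361, -929)) = 1/(260532 - 254) = 1/260278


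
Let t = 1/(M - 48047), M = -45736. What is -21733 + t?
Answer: -2038185940/93783 ≈ -21733.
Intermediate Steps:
t = -1/93783 (t = 1/(-45736 - 48047) = 1/(-93783) = -1/93783 ≈ -1.0663e-5)
-21733 + t = -21733 - 1/93783 = -2038185940/93783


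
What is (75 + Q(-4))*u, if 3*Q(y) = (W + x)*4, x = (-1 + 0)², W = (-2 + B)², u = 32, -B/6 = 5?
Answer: 138400/3 ≈ 46133.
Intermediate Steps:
B = -30 (B = -6*5 = -30)
W = 1024 (W = (-2 - 30)² = (-32)² = 1024)
x = 1 (x = (-1)² = 1)
Q(y) = 4100/3 (Q(y) = ((1024 + 1)*4)/3 = (1025*4)/3 = (⅓)*4100 = 4100/3)
(75 + Q(-4))*u = (75 + 4100/3)*32 = (4325/3)*32 = 138400/3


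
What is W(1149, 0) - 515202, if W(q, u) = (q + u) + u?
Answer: -514053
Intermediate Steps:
W(q, u) = q + 2*u
W(1149, 0) - 515202 = (1149 + 2*0) - 515202 = (1149 + 0) - 515202 = 1149 - 515202 = -514053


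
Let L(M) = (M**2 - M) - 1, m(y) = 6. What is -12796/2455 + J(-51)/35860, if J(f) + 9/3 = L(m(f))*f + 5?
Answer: -92498119/17607260 ≈ -5.2534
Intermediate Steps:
L(M) = -1 + M**2 - M
J(f) = 2 + 29*f (J(f) = -3 + ((-1 + 6**2 - 1*6)*f + 5) = -3 + ((-1 + 36 - 6)*f + 5) = -3 + (29*f + 5) = -3 + (5 + 29*f) = 2 + 29*f)
-12796/2455 + J(-51)/35860 = -12796/2455 + (2 + 29*(-51))/35860 = -12796*1/2455 + (2 - 1479)*(1/35860) = -12796/2455 - 1477*1/35860 = -12796/2455 - 1477/35860 = -92498119/17607260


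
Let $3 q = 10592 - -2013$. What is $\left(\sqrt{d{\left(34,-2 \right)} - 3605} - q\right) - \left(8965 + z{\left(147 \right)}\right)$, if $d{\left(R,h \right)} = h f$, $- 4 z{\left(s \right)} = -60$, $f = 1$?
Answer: $- \frac{39545}{3} + i \sqrt{3607} \approx -13182.0 + 60.058 i$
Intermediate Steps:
$z{\left(s \right)} = 15$ ($z{\left(s \right)} = \left(- \frac{1}{4}\right) \left(-60\right) = 15$)
$q = \frac{12605}{3}$ ($q = \frac{10592 - -2013}{3} = \frac{10592 + 2013}{3} = \frac{1}{3} \cdot 12605 = \frac{12605}{3} \approx 4201.7$)
$d{\left(R,h \right)} = h$ ($d{\left(R,h \right)} = h 1 = h$)
$\left(\sqrt{d{\left(34,-2 \right)} - 3605} - q\right) - \left(8965 + z{\left(147 \right)}\right) = \left(\sqrt{-2 - 3605} - \frac{12605}{3}\right) - \left(8965 + 15\right) = \left(\sqrt{-3607} - \frac{12605}{3}\right) - 8980 = \left(i \sqrt{3607} - \frac{12605}{3}\right) - 8980 = \left(- \frac{12605}{3} + i \sqrt{3607}\right) - 8980 = - \frac{39545}{3} + i \sqrt{3607}$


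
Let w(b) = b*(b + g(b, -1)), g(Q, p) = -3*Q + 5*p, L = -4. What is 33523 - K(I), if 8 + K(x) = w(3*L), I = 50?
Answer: 33759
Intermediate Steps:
w(b) = b*(-5 - 2*b) (w(b) = b*(b + (-3*b + 5*(-1))) = b*(b + (-3*b - 5)) = b*(b + (-5 - 3*b)) = b*(-5 - 2*b))
K(x) = -236 (K(x) = -8 - 3*(-4)*(5 + 2*(3*(-4))) = -8 - 1*(-12)*(5 + 2*(-12)) = -8 - 1*(-12)*(5 - 24) = -8 - 1*(-12)*(-19) = -8 - 228 = -236)
33523 - K(I) = 33523 - 1*(-236) = 33523 + 236 = 33759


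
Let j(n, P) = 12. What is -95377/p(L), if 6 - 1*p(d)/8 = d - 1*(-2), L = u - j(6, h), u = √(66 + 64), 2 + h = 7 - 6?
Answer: -95377/63 - 95377*√130/1008 ≈ -2592.8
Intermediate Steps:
h = -1 (h = -2 + (7 - 6) = -2 + 1 = -1)
u = √130 ≈ 11.402
L = -12 + √130 (L = √130 - 1*12 = √130 - 12 = -12 + √130 ≈ -0.59825)
p(d) = 32 - 8*d (p(d) = 48 - 8*(d - 1*(-2)) = 48 - 8*(d + 2) = 48 - 8*(2 + d) = 48 + (-16 - 8*d) = 32 - 8*d)
-95377/p(L) = -95377/(32 - 8*(-12 + √130)) = -95377/(32 + (96 - 8*√130)) = -95377/(128 - 8*√130)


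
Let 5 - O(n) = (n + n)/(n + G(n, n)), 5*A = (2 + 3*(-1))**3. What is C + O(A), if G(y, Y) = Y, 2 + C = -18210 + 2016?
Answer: -16192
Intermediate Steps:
C = -16196 (C = -2 + (-18210 + 2016) = -2 - 16194 = -16196)
A = -1/5 (A = (2 + 3*(-1))**3/5 = (2 - 3)**3/5 = (1/5)*(-1)**3 = (1/5)*(-1) = -1/5 ≈ -0.20000)
O(n) = 4 (O(n) = 5 - (n + n)/(n + n) = 5 - 2*n/(2*n) = 5 - 2*n*1/(2*n) = 5 - 1*1 = 5 - 1 = 4)
C + O(A) = -16196 + 4 = -16192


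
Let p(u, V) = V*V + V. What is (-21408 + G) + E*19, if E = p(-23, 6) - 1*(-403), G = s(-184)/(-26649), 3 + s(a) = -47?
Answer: -345184447/26649 ≈ -12953.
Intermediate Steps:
s(a) = -50 (s(a) = -3 - 47 = -50)
p(u, V) = V + V² (p(u, V) = V² + V = V + V²)
G = 50/26649 (G = -50/(-26649) = -50*(-1/26649) = 50/26649 ≈ 0.0018762)
E = 445 (E = 6*(1 + 6) - 1*(-403) = 6*7 + 403 = 42 + 403 = 445)
(-21408 + G) + E*19 = (-21408 + 50/26649) + 445*19 = -570501742/26649 + 8455 = -345184447/26649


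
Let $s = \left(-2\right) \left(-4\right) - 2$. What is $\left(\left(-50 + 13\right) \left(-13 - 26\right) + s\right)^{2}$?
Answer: $2099601$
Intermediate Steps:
$s = 6$ ($s = 8 - 2 = 6$)
$\left(\left(-50 + 13\right) \left(-13 - 26\right) + s\right)^{2} = \left(\left(-50 + 13\right) \left(-13 - 26\right) + 6\right)^{2} = \left(\left(-37\right) \left(-39\right) + 6\right)^{2} = \left(1443 + 6\right)^{2} = 1449^{2} = 2099601$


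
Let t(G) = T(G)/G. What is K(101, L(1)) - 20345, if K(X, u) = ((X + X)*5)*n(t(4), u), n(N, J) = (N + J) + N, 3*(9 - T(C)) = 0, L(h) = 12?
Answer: -3680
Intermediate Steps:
T(C) = 9 (T(C) = 9 - 1/3*0 = 9 + 0 = 9)
t(G) = 9/G
n(N, J) = J + 2*N (n(N, J) = (J + N) + N = J + 2*N)
K(X, u) = 10*X*(9/2 + u) (K(X, u) = ((X + X)*5)*(u + 2*(9/4)) = ((2*X)*5)*(u + 2*(9*(1/4))) = (10*X)*(u + 2*(9/4)) = (10*X)*(u + 9/2) = (10*X)*(9/2 + u) = 10*X*(9/2 + u))
K(101, L(1)) - 20345 = 5*101*(9 + 2*12) - 20345 = 5*101*(9 + 24) - 20345 = 5*101*33 - 20345 = 16665 - 20345 = -3680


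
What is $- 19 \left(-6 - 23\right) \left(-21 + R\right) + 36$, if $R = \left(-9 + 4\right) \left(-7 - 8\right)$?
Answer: $29790$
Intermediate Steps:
$R = 75$ ($R = \left(-5\right) \left(-15\right) = 75$)
$- 19 \left(-6 - 23\right) \left(-21 + R\right) + 36 = - 19 \left(-6 - 23\right) \left(-21 + 75\right) + 36 = - 19 \left(\left(-29\right) 54\right) + 36 = \left(-19\right) \left(-1566\right) + 36 = 29754 + 36 = 29790$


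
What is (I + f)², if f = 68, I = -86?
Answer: 324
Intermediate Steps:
(I + f)² = (-86 + 68)² = (-18)² = 324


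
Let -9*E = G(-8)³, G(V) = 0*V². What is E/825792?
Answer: 0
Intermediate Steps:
G(V) = 0
E = 0 (E = -⅑*0³ = -⅑*0 = 0)
E/825792 = 0/825792 = 0*(1/825792) = 0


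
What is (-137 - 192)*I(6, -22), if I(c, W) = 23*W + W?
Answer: 173712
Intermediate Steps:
I(c, W) = 24*W
(-137 - 192)*I(6, -22) = (-137 - 192)*(24*(-22)) = -329*(-528) = 173712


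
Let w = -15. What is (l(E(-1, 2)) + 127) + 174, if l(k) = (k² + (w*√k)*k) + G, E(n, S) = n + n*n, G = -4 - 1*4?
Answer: 293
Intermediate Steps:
G = -8 (G = -4 - 4 = -8)
E(n, S) = n + n²
l(k) = -8 + k² - 15*k^(3/2) (l(k) = (k² + (-15*√k)*k) - 8 = (k² - 15*k^(3/2)) - 8 = -8 + k² - 15*k^(3/2))
(l(E(-1, 2)) + 127) + 174 = ((-8 + (-(1 - 1))² - 15*(-I*(1 - 1)^(3/2))) + 127) + 174 = ((-8 + (-1*0)² - 15*(-1*0)^(3/2)) + 127) + 174 = ((-8 + 0² - 15*0^(3/2)) + 127) + 174 = ((-8 + 0 - 15*0) + 127) + 174 = ((-8 + 0 + 0) + 127) + 174 = (-8 + 127) + 174 = 119 + 174 = 293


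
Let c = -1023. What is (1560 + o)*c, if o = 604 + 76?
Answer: -2291520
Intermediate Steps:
o = 680
(1560 + o)*c = (1560 + 680)*(-1023) = 2240*(-1023) = -2291520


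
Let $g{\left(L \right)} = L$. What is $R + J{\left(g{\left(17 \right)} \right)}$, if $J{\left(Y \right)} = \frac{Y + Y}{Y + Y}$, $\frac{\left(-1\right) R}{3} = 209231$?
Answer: $-627692$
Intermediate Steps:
$R = -627693$ ($R = \left(-3\right) 209231 = -627693$)
$J{\left(Y \right)} = 1$ ($J{\left(Y \right)} = \frac{2 Y}{2 Y} = 2 Y \frac{1}{2 Y} = 1$)
$R + J{\left(g{\left(17 \right)} \right)} = -627693 + 1 = -627692$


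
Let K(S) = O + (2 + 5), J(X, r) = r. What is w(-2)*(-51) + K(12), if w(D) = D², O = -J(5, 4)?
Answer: -201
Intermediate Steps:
O = -4 (O = -1*4 = -4)
K(S) = 3 (K(S) = -4 + (2 + 5) = -4 + 7 = 3)
w(-2)*(-51) + K(12) = (-2)²*(-51) + 3 = 4*(-51) + 3 = -204 + 3 = -201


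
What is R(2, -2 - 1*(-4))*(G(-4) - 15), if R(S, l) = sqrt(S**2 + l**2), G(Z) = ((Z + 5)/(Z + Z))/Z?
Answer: -479*sqrt(2)/16 ≈ -42.338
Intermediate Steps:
G(Z) = (5 + Z)/(2*Z**2) (G(Z) = ((5 + Z)/((2*Z)))/Z = ((5 + Z)*(1/(2*Z)))/Z = ((5 + Z)/(2*Z))/Z = (5 + Z)/(2*Z**2))
R(2, -2 - 1*(-4))*(G(-4) - 15) = sqrt(2**2 + (-2 - 1*(-4))**2)*((1/2)*(5 - 4)/(-4)**2 - 15) = sqrt(4 + (-2 + 4)**2)*((1/2)*(1/16)*1 - 15) = sqrt(4 + 2**2)*(1/32 - 15) = sqrt(4 + 4)*(-479/32) = sqrt(8)*(-479/32) = (2*sqrt(2))*(-479/32) = -479*sqrt(2)/16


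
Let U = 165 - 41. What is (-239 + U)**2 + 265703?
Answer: 278928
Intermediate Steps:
U = 124
(-239 + U)**2 + 265703 = (-239 + 124)**2 + 265703 = (-115)**2 + 265703 = 13225 + 265703 = 278928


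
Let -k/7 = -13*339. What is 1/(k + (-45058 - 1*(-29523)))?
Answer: 1/15314 ≈ 6.5300e-5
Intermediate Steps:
k = 30849 (k = -(-91)*339 = -7*(-4407) = 30849)
1/(k + (-45058 - 1*(-29523))) = 1/(30849 + (-45058 - 1*(-29523))) = 1/(30849 + (-45058 + 29523)) = 1/(30849 - 15535) = 1/15314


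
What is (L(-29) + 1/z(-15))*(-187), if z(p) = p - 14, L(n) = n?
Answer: 157454/29 ≈ 5429.4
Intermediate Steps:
z(p) = -14 + p
(L(-29) + 1/z(-15))*(-187) = (-29 + 1/(-14 - 15))*(-187) = (-29 + 1/(-29))*(-187) = (-29 - 1/29)*(-187) = -842/29*(-187) = 157454/29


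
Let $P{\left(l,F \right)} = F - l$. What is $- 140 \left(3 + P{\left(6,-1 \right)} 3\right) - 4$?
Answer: $2516$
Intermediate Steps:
$- 140 \left(3 + P{\left(6,-1 \right)} 3\right) - 4 = - 140 \left(3 + \left(-1 - 6\right) 3\right) - 4 = - 140 \left(3 - 21\right) - 4 = \left(-140\right) \left(-18\right) - 4 = 2520 - 4 = 2516$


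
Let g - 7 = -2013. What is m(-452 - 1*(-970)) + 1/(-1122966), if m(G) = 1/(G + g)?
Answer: -187409/278495568 ≈ -0.00067293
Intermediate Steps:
g = -2006 (g = 7 - 2013 = -2006)
m(G) = 1/(-2006 + G) (m(G) = 1/(G - 2006) = 1/(-2006 + G))
m(-452 - 1*(-970)) + 1/(-1122966) = 1/(-2006 + (-452 - 1*(-970))) + 1/(-1122966) = 1/(-2006 + (-452 + 970)) - 1/1122966 = 1/(-2006 + 518) - 1/1122966 = 1/(-1488) - 1/1122966 = -1/1488 - 1/1122966 = -187409/278495568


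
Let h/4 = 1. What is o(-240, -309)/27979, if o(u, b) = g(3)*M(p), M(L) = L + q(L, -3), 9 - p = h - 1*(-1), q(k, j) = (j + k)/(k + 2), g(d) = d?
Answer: 25/55958 ≈ 0.00044676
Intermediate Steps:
h = 4 (h = 4*1 = 4)
q(k, j) = (j + k)/(2 + k)
p = 4 (p = 9 - (4 - 1*(-1)) = 9 - (4 + 1) = 9 - 1*5 = 9 - 5 = 4)
M(L) = L + (-3 + L)/(2 + L)
o(u, b) = 25/2 (o(u, b) = 3*((-3 + 4 + 4*(2 + 4))/(2 + 4)) = 3*((-3 + 4 + 4*6)/6) = 3*((-3 + 4 + 24)/6) = 3*((⅙)*25) = 3*(25/6) = 25/2)
o(-240, -309)/27979 = (25/2)/27979 = (25/2)*(1/27979) = 25/55958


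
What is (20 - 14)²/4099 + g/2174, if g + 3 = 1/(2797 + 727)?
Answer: 232471807/31403160424 ≈ 0.0074028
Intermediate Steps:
g = -10571/3524 (g = -3 + 1/(2797 + 727) = -3 + 1/3524 = -10571/3524 ≈ -2.9997)
(20 - 14)²/4099 + g/2174 = (20 - 14)²/4099 - 10571/3524/2174 = 6²*(1/4099) - 10571/3524*1/2174 = 36*(1/4099) - 10571/7661176 = 36/4099 - 10571/7661176 = 232471807/31403160424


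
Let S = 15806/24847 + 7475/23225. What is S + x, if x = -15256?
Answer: -352130044901/23082863 ≈ -15255.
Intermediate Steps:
S = 22113027/23082863 (S = 15806*(1/24847) + 7475*(1/23225) = 15806/24847 + 299/929 = 22113027/23082863 ≈ 0.95798)
S + x = 22113027/23082863 - 15256 = -352130044901/23082863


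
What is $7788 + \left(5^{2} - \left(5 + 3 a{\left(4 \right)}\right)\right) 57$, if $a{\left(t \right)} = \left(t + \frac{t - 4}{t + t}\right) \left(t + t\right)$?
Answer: $3456$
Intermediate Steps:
$a{\left(t \right)} = 2 t \left(t + \frac{-4 + t}{2 t}\right)$ ($a{\left(t \right)} = \left(t + \frac{-4 + t}{2 t}\right) 2 t = 2 t \left(t + \frac{-4 + t}{2 t}\right)$)
$7788 + \left(5^{2} - \left(5 + 3 a{\left(4 \right)}\right)\right) 57 = 7788 + \left(5^{2} - \left(5 + 3 \left(-4 + 4 + 2 \cdot 4^{2}\right)\right)\right) 57 = 7788 + \left(25 - \left(5 + 3 \left(-4 + 4 + 2 \cdot 16\right)\right)\right) 57 = 7788 + \left(25 - \left(5 + 3 \left(-4 + 4 + 32\right)\right)\right) 57 = 7788 + \left(25 - 101\right) 57 = 7788 - 4332 = 3456$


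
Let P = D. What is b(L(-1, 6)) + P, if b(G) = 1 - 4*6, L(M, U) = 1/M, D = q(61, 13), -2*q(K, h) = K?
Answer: -107/2 ≈ -53.500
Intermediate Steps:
q(K, h) = -K/2
D = -61/2 (D = -½*61 = -61/2 ≈ -30.500)
P = -61/2 ≈ -30.500
b(G) = -23 (b(G) = 1 - 24 = -23)
b(L(-1, 6)) + P = -23 - 61/2 = -107/2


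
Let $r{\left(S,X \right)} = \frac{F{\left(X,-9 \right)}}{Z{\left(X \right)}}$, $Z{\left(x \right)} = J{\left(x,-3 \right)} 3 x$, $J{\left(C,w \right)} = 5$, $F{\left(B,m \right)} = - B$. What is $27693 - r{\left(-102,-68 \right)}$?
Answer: $\frac{415396}{15} \approx 27693.0$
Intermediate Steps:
$Z{\left(x \right)} = 15 x$ ($Z{\left(x \right)} = 5 \cdot 3 x = 15 x$)
$r{\left(S,X \right)} = - \frac{1}{15}$ ($r{\left(S,X \right)} = \frac{\left(-1\right) X}{15 X} = - X \frac{1}{15 X} = - \frac{1}{15}$)
$27693 - r{\left(-102,-68 \right)} = 27693 - - \frac{1}{15} = 27693 + \frac{1}{15} = \frac{415396}{15}$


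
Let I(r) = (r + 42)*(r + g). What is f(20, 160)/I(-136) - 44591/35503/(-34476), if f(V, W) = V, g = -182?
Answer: 42178011/59784069748 ≈ 0.00070551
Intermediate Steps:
I(r) = (-182 + r)*(42 + r) (I(r) = (r + 42)*(r - 182) = (42 + r)*(-182 + r) = (-182 + r)*(42 + r))
f(20, 160)/I(-136) - 44591/35503/(-34476) = 20/(-7644 + (-136)² - 140*(-136)) - 44591/35503/(-34476) = 20/(-7644 + 18496 + 19040) - 44591*1/35503*(-1/34476) = 20/29892 - 44591/35503*(-1/34476) = 20*(1/29892) + 2623/72000084 = 5/7473 + 2623/72000084 = 42178011/59784069748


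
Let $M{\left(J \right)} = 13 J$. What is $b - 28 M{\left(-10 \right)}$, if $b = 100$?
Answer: $3740$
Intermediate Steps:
$b - 28 M{\left(-10 \right)} = 100 - 28 \cdot 13 \left(-10\right) = 100 - -3640 = 100 + 3640 = 3740$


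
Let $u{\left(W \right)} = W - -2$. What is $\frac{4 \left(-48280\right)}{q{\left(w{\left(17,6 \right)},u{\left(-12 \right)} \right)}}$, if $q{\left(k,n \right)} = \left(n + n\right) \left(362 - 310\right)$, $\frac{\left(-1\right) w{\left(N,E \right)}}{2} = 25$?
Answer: $\frac{2414}{13} \approx 185.69$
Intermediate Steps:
$w{\left(N,E \right)} = -50$ ($w{\left(N,E \right)} = \left(-2\right) 25 = -50$)
$u{\left(W \right)} = 2 + W$ ($u{\left(W \right)} = W + 2 = 2 + W$)
$q{\left(k,n \right)} = 104 n$ ($q{\left(k,n \right)} = 2 n 52 = 104 n$)
$\frac{4 \left(-48280\right)}{q{\left(w{\left(17,6 \right)},u{\left(-12 \right)} \right)}} = \frac{4 \left(-48280\right)}{104 \left(2 - 12\right)} = - \frac{193120}{104 \left(-10\right)} = - \frac{193120}{-1040} = \left(-193120\right) \left(- \frac{1}{1040}\right) = \frac{2414}{13}$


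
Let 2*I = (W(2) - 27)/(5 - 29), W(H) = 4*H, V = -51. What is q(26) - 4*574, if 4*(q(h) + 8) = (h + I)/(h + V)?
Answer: -11060467/4800 ≈ -2304.3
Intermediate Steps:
I = 19/48 (I = ((4*2 - 27)/(5 - 29))/2 = ((8 - 27)/(-24))/2 = (-19*(-1/24))/2 = (1/2)*(19/24) = 19/48 ≈ 0.39583)
q(h) = -8 + (19/48 + h)/(4*(-51 + h)) (q(h) = -8 + ((h + 19/48)/(h - 51))/4 = -8 + ((19/48 + h)/(-51 + h))/4 = -8 + (19/48 + h)/(4*(-51 + h)))
q(26) - 4*574 = (78355 - 1488*26)/(192*(-51 + 26)) - 4*574 = (1/192)*(78355 - 38688)/(-25) - 1*2296 = (1/192)*(-1/25)*39667 - 2296 = -39667/4800 - 2296 = -11060467/4800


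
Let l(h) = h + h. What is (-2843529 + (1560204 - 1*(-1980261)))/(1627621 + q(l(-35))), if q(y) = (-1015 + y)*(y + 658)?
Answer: 696936/989641 ≈ 0.70423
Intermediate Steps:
l(h) = 2*h
q(y) = (-1015 + y)*(658 + y)
(-2843529 + (1560204 - 1*(-1980261)))/(1627621 + q(l(-35))) = (-2843529 + (1560204 - 1*(-1980261)))/(1627621 + (-667870 + (2*(-35))**2 - 714*(-35))) = (-2843529 + (1560204 + 1980261))/(1627621 + (-667870 + (-70)**2 - 357*(-70))) = (-2843529 + 3540465)/(1627621 + (-667870 + 4900 + 24990)) = 696936/(1627621 - 637980) = 696936/989641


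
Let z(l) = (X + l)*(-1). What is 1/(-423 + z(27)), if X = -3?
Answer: -1/447 ≈ -0.0022371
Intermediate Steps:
z(l) = 3 - l (z(l) = (-3 + l)*(-1) = 3 - l)
1/(-423 + z(27)) = 1/(-423 + (3 - 1*27)) = 1/(-423 + (3 - 27)) = 1/(-423 - 24) = 1/(-447) = -1/447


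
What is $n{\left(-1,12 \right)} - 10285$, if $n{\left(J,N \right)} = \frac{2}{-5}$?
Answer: $- \frac{51427}{5} \approx -10285.0$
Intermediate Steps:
$n{\left(J,N \right)} = - \frac{2}{5}$ ($n{\left(J,N \right)} = 2 \left(- \frac{1}{5}\right) = - \frac{2}{5}$)
$n{\left(-1,12 \right)} - 10285 = - \frac{2}{5} - 10285 = - \frac{51427}{5}$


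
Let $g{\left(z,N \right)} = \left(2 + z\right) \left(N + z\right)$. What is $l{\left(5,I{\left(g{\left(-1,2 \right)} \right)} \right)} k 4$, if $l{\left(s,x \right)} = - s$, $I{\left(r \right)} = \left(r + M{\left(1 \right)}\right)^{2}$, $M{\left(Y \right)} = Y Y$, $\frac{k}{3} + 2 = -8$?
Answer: $600$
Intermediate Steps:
$k = -30$ ($k = -6 + 3 \left(-8\right) = -6 - 24 = -30$)
$M{\left(Y \right)} = Y^{2}$
$I{\left(r \right)} = \left(1 + r\right)^{2}$ ($I{\left(r \right)} = \left(r + 1^{2}\right)^{2} = \left(r + 1\right)^{2} = \left(1 + r\right)^{2}$)
$l{\left(5,I{\left(g{\left(-1,2 \right)} \right)} \right)} k 4 = \left(-1\right) 5 \left(-30\right) 4 = \left(-5\right) \left(-30\right) 4 = 150 \cdot 4 = 600$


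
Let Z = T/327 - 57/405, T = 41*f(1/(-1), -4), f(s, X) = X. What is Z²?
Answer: 89321401/216531225 ≈ 0.41251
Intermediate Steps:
T = -164 (T = 41*(-4) = -164)
Z = -9451/14715 (Z = -164/327 - 57/405 = -164*1/327 - 57*1/405 = -164/327 - 19/135 = -9451/14715 ≈ -0.64227)
Z² = (-9451/14715)² = 89321401/216531225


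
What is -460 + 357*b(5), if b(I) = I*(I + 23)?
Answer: 49520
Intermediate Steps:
b(I) = I*(23 + I)
-460 + 357*b(5) = -460 + 357*(5*(23 + 5)) = -460 + 357*(5*28) = -460 + 357*140 = -460 + 49980 = 49520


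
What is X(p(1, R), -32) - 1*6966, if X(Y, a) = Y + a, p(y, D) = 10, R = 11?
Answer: -6988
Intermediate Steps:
X(p(1, R), -32) - 1*6966 = (10 - 32) - 1*6966 = -22 - 6966 = -6988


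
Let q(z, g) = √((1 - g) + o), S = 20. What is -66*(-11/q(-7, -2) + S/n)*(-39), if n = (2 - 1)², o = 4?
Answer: 51480 - 28314*√7/7 ≈ 40778.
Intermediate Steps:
q(z, g) = √(5 - g) (q(z, g) = √((1 - g) + 4) = √(5 - g))
n = 1 (n = 1² = 1)
-66*(-11/q(-7, -2) + S/n)*(-39) = -66*(-11/√(5 - 1*(-2)) + 20/1)*(-39) = -66*(-11/√(5 + 2) + 20*1)*(-39) = -66*(-11*√7/7 + 20)*(-39) = -66*(20 - 11*√7/7)*(-39) = (-1320 + 726*√7/7)*(-39) = 51480 - 28314*√7/7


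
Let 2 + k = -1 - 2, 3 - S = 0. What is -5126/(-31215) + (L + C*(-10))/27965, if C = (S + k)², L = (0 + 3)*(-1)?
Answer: 28401269/174585495 ≈ 0.16268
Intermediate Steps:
L = -3 (L = 3*(-1) = -3)
S = 3 (S = 3 - 1*0 = 3 + 0 = 3)
k = -5 (k = -2 + (-1 - 2) = -2 - 3 = -5)
C = 4 (C = (3 - 5)² = (-2)² = 4)
-5126/(-31215) + (L + C*(-10))/27965 = -5126/(-31215) + (-3 + 4*(-10))/27965 = -5126*(-1/31215) + (-3 - 40)*(1/27965) = 5126/31215 - 43*1/27965 = 5126/31215 - 43/27965 = 28401269/174585495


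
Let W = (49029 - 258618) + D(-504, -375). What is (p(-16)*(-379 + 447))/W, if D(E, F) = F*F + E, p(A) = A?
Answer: 272/17367 ≈ 0.015662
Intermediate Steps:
D(E, F) = E + F² (D(E, F) = F² + E = E + F²)
W = -69468 (W = (49029 - 258618) + (-504 + (-375)²) = -209589 + (-504 + 140625) = -209589 + 140121 = -69468)
(p(-16)*(-379 + 447))/W = -16*(-379 + 447)/(-69468) = -16*68*(-1/69468) = -1088*(-1/69468) = 272/17367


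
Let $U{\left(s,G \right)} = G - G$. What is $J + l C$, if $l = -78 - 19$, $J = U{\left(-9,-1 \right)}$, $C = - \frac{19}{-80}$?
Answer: $- \frac{1843}{80} \approx -23.038$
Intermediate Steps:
$U{\left(s,G \right)} = 0$
$C = \frac{19}{80}$ ($C = \left(-19\right) \left(- \frac{1}{80}\right) = \frac{19}{80} \approx 0.2375$)
$J = 0$
$l = -97$
$J + l C = 0 - \frac{1843}{80} = - \frac{1843}{80}$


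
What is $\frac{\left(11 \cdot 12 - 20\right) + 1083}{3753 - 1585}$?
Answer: $\frac{1195}{2168} \approx 0.5512$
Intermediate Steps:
$\frac{\left(11 \cdot 12 - 20\right) + 1083}{3753 - 1585} = \frac{\left(132 - 20\right) + 1083}{2168} = \left(112 + 1083\right) \frac{1}{2168} = 1195 \cdot \frac{1}{2168} = \frac{1195}{2168}$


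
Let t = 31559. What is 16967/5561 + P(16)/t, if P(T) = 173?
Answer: 536423606/175499599 ≈ 3.0566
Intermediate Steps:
16967/5561 + P(16)/t = 16967/5561 + 173/31559 = 536423606/175499599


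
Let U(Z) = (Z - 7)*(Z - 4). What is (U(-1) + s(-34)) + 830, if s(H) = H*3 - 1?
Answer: 767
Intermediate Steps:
U(Z) = (-7 + Z)*(-4 + Z)
s(H) = -1 + 3*H (s(H) = 3*H - 1 = -1 + 3*H)
(U(-1) + s(-34)) + 830 = ((28 + (-1)² - 11*(-1)) + (-1 + 3*(-34))) + 830 = ((28 + 1 + 11) + (-1 - 102)) + 830 = (40 - 103) + 830 = -63 + 830 = 767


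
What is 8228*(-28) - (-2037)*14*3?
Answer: -144830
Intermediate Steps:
8228*(-28) - (-2037)*14*3 = -230384 - (-2037)*42 = -230384 - 1*(-85554) = -230384 + 85554 = -144830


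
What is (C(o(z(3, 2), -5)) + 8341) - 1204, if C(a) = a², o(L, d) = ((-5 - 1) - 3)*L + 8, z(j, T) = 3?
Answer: 7498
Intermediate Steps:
o(L, d) = 8 - 9*L (o(L, d) = (-6 - 3)*L + 8 = -9*L + 8 = 8 - 9*L)
(C(o(z(3, 2), -5)) + 8341) - 1204 = ((8 - 9*3)² + 8341) - 1204 = ((8 - 27)² + 8341) - 1204 = ((-19)² + 8341) - 1204 = (361 + 8341) - 1204 = 8702 - 1204 = 7498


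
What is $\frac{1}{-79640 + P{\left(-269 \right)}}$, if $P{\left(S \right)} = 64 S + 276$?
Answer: $- \frac{1}{96580} \approx -1.0354 \cdot 10^{-5}$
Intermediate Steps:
$P{\left(S \right)} = 276 + 64 S$
$\frac{1}{-79640 + P{\left(-269 \right)}} = \frac{1}{-79640 + \left(276 + 64 \left(-269\right)\right)} = \frac{1}{-79640 + \left(276 - 17216\right)} = \frac{1}{-79640 - 16940} = \frac{1}{-96580} = - \frac{1}{96580}$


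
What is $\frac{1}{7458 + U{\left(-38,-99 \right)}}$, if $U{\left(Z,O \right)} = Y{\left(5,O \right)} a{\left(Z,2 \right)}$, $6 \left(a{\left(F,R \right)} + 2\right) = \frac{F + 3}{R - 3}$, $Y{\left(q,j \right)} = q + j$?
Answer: $\frac{3}{21293} \approx 0.00014089$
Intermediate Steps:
$Y{\left(q,j \right)} = j + q$
$a{\left(F,R \right)} = -2 + \frac{3 + F}{6 \left(-3 + R\right)}$ ($a{\left(F,R \right)} = -2 + \frac{\left(F + 3\right) \frac{1}{R - 3}}{6} = -2 + \frac{\left(3 + F\right) \frac{1}{-3 + R}}{6} = -2 + \frac{\frac{1}{-3 + R} \left(3 + F\right)}{6} = -2 + \frac{3 + F}{6 \left(-3 + R\right)}$)
$U{\left(Z,O \right)} = \left(5 + O\right) \left(- \frac{5}{2} - \frac{Z}{6}\right)$ ($U{\left(Z,O \right)} = \left(O + 5\right) \frac{39 + Z - 24}{6 \left(-3 + 2\right)} = \left(5 + O\right) \frac{39 + Z - 24}{6 \left(-1\right)} = \left(5 + O\right) \frac{1}{6} \left(-1\right) \left(15 + Z\right) = \left(5 + O\right) \left(- \frac{5}{2} - \frac{Z}{6}\right)$)
$\frac{1}{7458 + U{\left(-38,-99 \right)}} = \frac{1}{7458 - \frac{\left(5 - 99\right) \left(15 - 38\right)}{6}} = \frac{1}{7458 - \left(- \frac{47}{3}\right) \left(-23\right)} = \frac{1}{7458 - \frac{1081}{3}} = \frac{1}{\frac{21293}{3}} = \frac{3}{21293}$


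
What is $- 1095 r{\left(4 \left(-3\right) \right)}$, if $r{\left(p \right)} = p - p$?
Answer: $0$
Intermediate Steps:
$r{\left(p \right)} = 0$
$- 1095 r{\left(4 \left(-3\right) \right)} = \left(-1095\right) 0 = 0$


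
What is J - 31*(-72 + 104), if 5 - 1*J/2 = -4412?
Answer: 7842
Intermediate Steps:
J = 8834 (J = 10 - 2*(-4412) = 10 + 8824 = 8834)
J - 31*(-72 + 104) = 8834 - 31*(-72 + 104) = 8834 - 31*32 = 8834 - 992 = 7842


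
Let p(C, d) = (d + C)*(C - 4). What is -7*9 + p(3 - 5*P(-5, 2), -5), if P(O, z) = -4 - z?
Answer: 749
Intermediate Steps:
p(C, d) = (-4 + C)*(C + d) (p(C, d) = (C + d)*(-4 + C) = (-4 + C)*(C + d))
-7*9 + p(3 - 5*P(-5, 2), -5) = -7*9 + ((3 - 5*(-4 - 1*2))**2 - 4*(3 - 5*(-4 - 1*2)) - 4*(-5) + (3 - 5*(-4 - 1*2))*(-5)) = -63 + ((3 - 5*(-4 - 2))**2 - 4*(3 - 5*(-4 - 2)) + 20 + (3 - 5*(-4 - 2))*(-5)) = -63 + ((3 - 5*(-6))**2 - 4*(3 - 5*(-6)) + 20 + (3 - 5*(-6))*(-5)) = -63 + ((3 + 30)**2 - 4*(3 + 30) + 20 + (3 + 30)*(-5)) = -63 + (33**2 - 4*33 + 20 + 33*(-5)) = -63 + (1089 - 132 + 20 - 165) = -63 + 812 = 749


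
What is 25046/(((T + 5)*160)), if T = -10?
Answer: -12523/400 ≈ -31.307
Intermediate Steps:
25046/(((T + 5)*160)) = 25046/(((-10 + 5)*160)) = 25046/((-5*160)) = 25046/(-800) = 25046*(-1/800) = -12523/400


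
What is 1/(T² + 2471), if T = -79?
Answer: 1/8712 ≈ 0.00011478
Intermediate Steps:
1/(T² + 2471) = 1/((-79)² + 2471) = 1/(6241 + 2471) = 1/8712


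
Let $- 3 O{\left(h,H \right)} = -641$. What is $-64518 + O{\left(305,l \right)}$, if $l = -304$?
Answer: $- \frac{192913}{3} \approx -64304.0$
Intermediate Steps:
$O{\left(h,H \right)} = \frac{641}{3}$ ($O{\left(h,H \right)} = \left(- \frac{1}{3}\right) \left(-641\right) = \frac{641}{3}$)
$-64518 + O{\left(305,l \right)} = -64518 + \frac{641}{3} = - \frac{192913}{3}$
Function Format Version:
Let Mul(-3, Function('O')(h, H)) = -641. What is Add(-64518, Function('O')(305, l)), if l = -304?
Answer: Rational(-192913, 3) ≈ -64304.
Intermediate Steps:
Function('O')(h, H) = Rational(641, 3) (Function('O')(h, H) = Mul(Rational(-1, 3), -641) = Rational(641, 3))
Add(-64518, Function('O')(305, l)) = Add(-64518, Rational(641, 3)) = Rational(-192913, 3)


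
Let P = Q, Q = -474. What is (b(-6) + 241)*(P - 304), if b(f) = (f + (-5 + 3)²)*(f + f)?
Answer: -206170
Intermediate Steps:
P = -474
b(f) = 2*f*(4 + f) (b(f) = (f + (-2)²)*(2*f) = (f + 4)*(2*f) = (4 + f)*(2*f) = 2*f*(4 + f))
(b(-6) + 241)*(P - 304) = (2*(-6)*(4 - 6) + 241)*(-474 - 304) = (2*(-6)*(-2) + 241)*(-778) = (24 + 241)*(-778) = 265*(-778) = -206170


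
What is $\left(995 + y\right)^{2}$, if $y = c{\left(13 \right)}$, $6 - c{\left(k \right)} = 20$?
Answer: $962361$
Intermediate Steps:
$c{\left(k \right)} = -14$ ($c{\left(k \right)} = 6 - 20 = -14$)
$y = -14$
$\left(995 + y\right)^{2} = \left(995 - 14\right)^{2} = 981^{2} = 962361$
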